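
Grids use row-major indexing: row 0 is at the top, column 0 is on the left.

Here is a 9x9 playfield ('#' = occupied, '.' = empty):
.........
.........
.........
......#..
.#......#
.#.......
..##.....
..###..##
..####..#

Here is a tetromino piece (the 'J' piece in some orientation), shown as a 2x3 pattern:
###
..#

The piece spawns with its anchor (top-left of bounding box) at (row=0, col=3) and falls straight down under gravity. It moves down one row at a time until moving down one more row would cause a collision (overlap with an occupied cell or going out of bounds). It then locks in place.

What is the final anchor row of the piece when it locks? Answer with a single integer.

Spawn at (row=0, col=3). Try each row:
  row 0: fits
  row 1: fits
  row 2: fits
  row 3: fits
  row 4: fits
  row 5: fits
  row 6: blocked -> lock at row 5

Answer: 5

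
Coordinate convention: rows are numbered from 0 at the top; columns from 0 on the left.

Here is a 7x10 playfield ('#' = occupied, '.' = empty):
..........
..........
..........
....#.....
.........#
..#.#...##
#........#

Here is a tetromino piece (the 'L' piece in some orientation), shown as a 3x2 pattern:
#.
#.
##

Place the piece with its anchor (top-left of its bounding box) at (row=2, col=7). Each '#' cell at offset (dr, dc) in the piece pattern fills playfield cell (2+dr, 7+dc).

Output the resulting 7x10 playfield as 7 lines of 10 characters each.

Fill (2+0,7+0) = (2,7)
Fill (2+1,7+0) = (3,7)
Fill (2+2,7+0) = (4,7)
Fill (2+2,7+1) = (4,8)

Answer: ..........
..........
.......#..
....#..#..
.......###
..#.#...##
#........#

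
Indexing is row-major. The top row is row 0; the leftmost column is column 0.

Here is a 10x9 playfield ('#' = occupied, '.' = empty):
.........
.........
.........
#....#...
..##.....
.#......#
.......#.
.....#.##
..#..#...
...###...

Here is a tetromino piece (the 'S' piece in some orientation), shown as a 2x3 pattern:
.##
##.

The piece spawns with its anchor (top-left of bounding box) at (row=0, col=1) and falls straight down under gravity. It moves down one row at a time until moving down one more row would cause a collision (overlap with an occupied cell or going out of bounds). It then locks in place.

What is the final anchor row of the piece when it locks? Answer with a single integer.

Spawn at (row=0, col=1). Try each row:
  row 0: fits
  row 1: fits
  row 2: fits
  row 3: blocked -> lock at row 2

Answer: 2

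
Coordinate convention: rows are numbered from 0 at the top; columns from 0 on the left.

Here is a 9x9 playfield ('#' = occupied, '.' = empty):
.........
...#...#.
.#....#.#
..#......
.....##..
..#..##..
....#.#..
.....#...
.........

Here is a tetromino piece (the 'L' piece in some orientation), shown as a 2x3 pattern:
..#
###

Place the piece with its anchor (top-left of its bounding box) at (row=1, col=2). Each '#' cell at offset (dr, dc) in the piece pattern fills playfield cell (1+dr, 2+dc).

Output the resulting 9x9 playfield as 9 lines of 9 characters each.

Fill (1+0,2+2) = (1,4)
Fill (1+1,2+0) = (2,2)
Fill (1+1,2+1) = (2,3)
Fill (1+1,2+2) = (2,4)

Answer: .........
...##..#.
.####.#.#
..#......
.....##..
..#..##..
....#.#..
.....#...
.........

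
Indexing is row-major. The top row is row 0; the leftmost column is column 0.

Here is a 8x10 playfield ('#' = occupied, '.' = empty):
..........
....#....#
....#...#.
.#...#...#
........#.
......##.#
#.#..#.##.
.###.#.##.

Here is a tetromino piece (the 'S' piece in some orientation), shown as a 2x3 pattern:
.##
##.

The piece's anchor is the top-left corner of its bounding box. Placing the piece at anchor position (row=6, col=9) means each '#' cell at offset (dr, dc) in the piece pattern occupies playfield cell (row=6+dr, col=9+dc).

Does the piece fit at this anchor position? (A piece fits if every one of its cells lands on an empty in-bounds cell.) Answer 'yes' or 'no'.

Answer: no

Derivation:
Check each piece cell at anchor (6, 9):
  offset (0,1) -> (6,10): out of bounds -> FAIL
  offset (0,2) -> (6,11): out of bounds -> FAIL
  offset (1,0) -> (7,9): empty -> OK
  offset (1,1) -> (7,10): out of bounds -> FAIL
All cells valid: no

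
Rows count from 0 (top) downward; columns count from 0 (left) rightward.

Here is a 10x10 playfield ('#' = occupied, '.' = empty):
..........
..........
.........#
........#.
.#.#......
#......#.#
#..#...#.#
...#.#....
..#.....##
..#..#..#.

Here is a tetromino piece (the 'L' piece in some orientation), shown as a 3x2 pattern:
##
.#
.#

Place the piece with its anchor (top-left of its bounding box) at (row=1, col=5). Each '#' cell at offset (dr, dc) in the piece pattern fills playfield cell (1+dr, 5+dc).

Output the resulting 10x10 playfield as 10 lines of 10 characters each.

Answer: ..........
.....##...
......#..#
......#.#.
.#.#......
#......#.#
#..#...#.#
...#.#....
..#.....##
..#..#..#.

Derivation:
Fill (1+0,5+0) = (1,5)
Fill (1+0,5+1) = (1,6)
Fill (1+1,5+1) = (2,6)
Fill (1+2,5+1) = (3,6)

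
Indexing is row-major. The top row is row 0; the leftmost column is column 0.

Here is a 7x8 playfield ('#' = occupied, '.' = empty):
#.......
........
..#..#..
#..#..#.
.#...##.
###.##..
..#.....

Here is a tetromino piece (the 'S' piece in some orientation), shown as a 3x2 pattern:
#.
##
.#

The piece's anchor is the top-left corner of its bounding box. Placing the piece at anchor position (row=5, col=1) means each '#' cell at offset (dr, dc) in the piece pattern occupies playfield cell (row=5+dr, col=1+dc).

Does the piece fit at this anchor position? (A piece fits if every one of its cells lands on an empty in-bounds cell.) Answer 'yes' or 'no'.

Answer: no

Derivation:
Check each piece cell at anchor (5, 1):
  offset (0,0) -> (5,1): occupied ('#') -> FAIL
  offset (1,0) -> (6,1): empty -> OK
  offset (1,1) -> (6,2): occupied ('#') -> FAIL
  offset (2,1) -> (7,2): out of bounds -> FAIL
All cells valid: no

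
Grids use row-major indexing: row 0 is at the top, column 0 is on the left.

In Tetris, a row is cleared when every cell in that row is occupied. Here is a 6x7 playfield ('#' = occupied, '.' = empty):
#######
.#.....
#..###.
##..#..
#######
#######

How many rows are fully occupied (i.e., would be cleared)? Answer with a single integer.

Answer: 3

Derivation:
Check each row:
  row 0: 0 empty cells -> FULL (clear)
  row 1: 6 empty cells -> not full
  row 2: 3 empty cells -> not full
  row 3: 4 empty cells -> not full
  row 4: 0 empty cells -> FULL (clear)
  row 5: 0 empty cells -> FULL (clear)
Total rows cleared: 3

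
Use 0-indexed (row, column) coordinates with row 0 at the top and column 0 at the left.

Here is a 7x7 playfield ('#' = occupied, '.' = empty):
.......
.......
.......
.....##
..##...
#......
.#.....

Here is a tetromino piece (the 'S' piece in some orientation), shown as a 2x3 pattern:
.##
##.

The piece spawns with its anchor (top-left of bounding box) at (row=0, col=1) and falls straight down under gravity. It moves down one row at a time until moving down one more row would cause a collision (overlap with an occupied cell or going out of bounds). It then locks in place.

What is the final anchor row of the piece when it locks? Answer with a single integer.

Spawn at (row=0, col=1). Try each row:
  row 0: fits
  row 1: fits
  row 2: fits
  row 3: blocked -> lock at row 2

Answer: 2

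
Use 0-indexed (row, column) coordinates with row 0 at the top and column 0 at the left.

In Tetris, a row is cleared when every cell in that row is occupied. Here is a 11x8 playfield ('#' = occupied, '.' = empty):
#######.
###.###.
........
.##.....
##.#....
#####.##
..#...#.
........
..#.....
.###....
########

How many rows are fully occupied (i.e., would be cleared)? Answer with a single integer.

Check each row:
  row 0: 1 empty cell -> not full
  row 1: 2 empty cells -> not full
  row 2: 8 empty cells -> not full
  row 3: 6 empty cells -> not full
  row 4: 5 empty cells -> not full
  row 5: 1 empty cell -> not full
  row 6: 6 empty cells -> not full
  row 7: 8 empty cells -> not full
  row 8: 7 empty cells -> not full
  row 9: 5 empty cells -> not full
  row 10: 0 empty cells -> FULL (clear)
Total rows cleared: 1

Answer: 1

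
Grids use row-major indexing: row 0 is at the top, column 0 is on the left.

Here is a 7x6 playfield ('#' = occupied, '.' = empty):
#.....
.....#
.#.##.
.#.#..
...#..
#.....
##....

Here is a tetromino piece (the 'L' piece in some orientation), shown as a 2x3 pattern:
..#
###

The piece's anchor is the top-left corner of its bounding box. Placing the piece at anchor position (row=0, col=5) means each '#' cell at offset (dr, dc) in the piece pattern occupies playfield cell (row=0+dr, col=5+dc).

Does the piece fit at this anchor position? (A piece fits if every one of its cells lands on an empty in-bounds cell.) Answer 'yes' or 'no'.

Answer: no

Derivation:
Check each piece cell at anchor (0, 5):
  offset (0,2) -> (0,7): out of bounds -> FAIL
  offset (1,0) -> (1,5): occupied ('#') -> FAIL
  offset (1,1) -> (1,6): out of bounds -> FAIL
  offset (1,2) -> (1,7): out of bounds -> FAIL
All cells valid: no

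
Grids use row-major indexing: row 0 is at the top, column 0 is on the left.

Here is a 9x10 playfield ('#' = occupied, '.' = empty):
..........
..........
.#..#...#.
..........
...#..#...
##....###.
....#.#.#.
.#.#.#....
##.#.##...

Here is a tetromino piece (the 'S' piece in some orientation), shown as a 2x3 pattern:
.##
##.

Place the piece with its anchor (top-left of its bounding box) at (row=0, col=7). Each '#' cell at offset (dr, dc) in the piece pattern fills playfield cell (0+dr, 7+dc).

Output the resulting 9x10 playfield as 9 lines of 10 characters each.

Fill (0+0,7+1) = (0,8)
Fill (0+0,7+2) = (0,9)
Fill (0+1,7+0) = (1,7)
Fill (0+1,7+1) = (1,8)

Answer: ........##
.......##.
.#..#...#.
..........
...#..#...
##....###.
....#.#.#.
.#.#.#....
##.#.##...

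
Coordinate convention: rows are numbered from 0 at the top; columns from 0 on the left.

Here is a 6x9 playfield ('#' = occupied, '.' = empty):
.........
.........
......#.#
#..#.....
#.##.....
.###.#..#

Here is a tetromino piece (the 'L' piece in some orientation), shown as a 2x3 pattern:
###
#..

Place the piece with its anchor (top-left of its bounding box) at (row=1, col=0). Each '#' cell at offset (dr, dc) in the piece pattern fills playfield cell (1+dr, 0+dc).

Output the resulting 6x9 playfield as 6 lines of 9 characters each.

Answer: .........
###......
#.....#.#
#..#.....
#.##.....
.###.#..#

Derivation:
Fill (1+0,0+0) = (1,0)
Fill (1+0,0+1) = (1,1)
Fill (1+0,0+2) = (1,2)
Fill (1+1,0+0) = (2,0)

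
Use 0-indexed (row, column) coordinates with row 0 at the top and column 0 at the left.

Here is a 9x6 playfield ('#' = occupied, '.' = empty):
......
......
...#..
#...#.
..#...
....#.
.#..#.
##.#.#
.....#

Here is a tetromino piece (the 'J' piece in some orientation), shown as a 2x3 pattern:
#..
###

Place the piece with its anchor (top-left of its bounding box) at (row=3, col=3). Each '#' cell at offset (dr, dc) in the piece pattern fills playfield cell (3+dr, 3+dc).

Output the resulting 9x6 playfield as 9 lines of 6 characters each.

Answer: ......
......
...#..
#..##.
..####
....#.
.#..#.
##.#.#
.....#

Derivation:
Fill (3+0,3+0) = (3,3)
Fill (3+1,3+0) = (4,3)
Fill (3+1,3+1) = (4,4)
Fill (3+1,3+2) = (4,5)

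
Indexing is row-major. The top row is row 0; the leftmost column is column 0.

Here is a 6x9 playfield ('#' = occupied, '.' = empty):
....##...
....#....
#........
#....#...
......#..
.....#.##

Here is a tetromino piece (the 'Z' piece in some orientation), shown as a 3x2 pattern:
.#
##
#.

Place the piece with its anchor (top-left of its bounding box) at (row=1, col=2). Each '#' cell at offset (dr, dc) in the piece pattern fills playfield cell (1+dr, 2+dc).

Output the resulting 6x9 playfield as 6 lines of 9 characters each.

Fill (1+0,2+1) = (1,3)
Fill (1+1,2+0) = (2,2)
Fill (1+1,2+1) = (2,3)
Fill (1+2,2+0) = (3,2)

Answer: ....##...
...##....
#.##.....
#.#..#...
......#..
.....#.##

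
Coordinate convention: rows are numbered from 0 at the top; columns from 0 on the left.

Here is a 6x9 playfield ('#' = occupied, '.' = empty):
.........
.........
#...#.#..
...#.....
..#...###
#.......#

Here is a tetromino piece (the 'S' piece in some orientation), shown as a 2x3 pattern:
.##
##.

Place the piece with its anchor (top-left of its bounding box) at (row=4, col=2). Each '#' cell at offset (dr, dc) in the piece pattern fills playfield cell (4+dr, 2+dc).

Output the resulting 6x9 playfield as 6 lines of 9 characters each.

Fill (4+0,2+1) = (4,3)
Fill (4+0,2+2) = (4,4)
Fill (4+1,2+0) = (5,2)
Fill (4+1,2+1) = (5,3)

Answer: .........
.........
#...#.#..
...#.....
..###.###
#.##....#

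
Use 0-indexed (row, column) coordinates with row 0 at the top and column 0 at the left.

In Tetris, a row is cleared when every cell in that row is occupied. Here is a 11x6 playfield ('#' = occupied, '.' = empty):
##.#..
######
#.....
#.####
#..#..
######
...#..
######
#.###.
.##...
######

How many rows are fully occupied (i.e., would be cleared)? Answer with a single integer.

Answer: 4

Derivation:
Check each row:
  row 0: 3 empty cells -> not full
  row 1: 0 empty cells -> FULL (clear)
  row 2: 5 empty cells -> not full
  row 3: 1 empty cell -> not full
  row 4: 4 empty cells -> not full
  row 5: 0 empty cells -> FULL (clear)
  row 6: 5 empty cells -> not full
  row 7: 0 empty cells -> FULL (clear)
  row 8: 2 empty cells -> not full
  row 9: 4 empty cells -> not full
  row 10: 0 empty cells -> FULL (clear)
Total rows cleared: 4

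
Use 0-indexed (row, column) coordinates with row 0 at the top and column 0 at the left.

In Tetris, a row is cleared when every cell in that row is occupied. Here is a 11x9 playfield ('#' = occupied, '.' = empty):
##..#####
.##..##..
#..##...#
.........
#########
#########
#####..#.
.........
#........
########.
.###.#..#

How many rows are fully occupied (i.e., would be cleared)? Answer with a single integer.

Answer: 2

Derivation:
Check each row:
  row 0: 2 empty cells -> not full
  row 1: 5 empty cells -> not full
  row 2: 5 empty cells -> not full
  row 3: 9 empty cells -> not full
  row 4: 0 empty cells -> FULL (clear)
  row 5: 0 empty cells -> FULL (clear)
  row 6: 3 empty cells -> not full
  row 7: 9 empty cells -> not full
  row 8: 8 empty cells -> not full
  row 9: 1 empty cell -> not full
  row 10: 4 empty cells -> not full
Total rows cleared: 2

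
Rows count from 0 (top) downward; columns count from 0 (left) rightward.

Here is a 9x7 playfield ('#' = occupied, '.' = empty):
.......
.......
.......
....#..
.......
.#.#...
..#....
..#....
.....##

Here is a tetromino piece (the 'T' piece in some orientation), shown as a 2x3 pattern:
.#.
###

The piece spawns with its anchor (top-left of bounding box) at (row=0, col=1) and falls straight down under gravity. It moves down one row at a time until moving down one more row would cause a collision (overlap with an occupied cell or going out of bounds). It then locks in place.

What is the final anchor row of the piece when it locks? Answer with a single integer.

Spawn at (row=0, col=1). Try each row:
  row 0: fits
  row 1: fits
  row 2: fits
  row 3: fits
  row 4: blocked -> lock at row 3

Answer: 3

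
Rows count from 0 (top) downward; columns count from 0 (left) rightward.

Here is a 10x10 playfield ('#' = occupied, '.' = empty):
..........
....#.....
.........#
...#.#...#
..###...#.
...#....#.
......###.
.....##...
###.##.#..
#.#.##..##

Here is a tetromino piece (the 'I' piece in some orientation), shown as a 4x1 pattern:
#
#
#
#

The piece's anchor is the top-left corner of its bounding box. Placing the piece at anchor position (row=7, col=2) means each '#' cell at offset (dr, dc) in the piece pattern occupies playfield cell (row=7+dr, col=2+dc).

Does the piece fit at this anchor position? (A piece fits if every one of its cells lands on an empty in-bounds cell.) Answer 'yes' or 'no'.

Answer: no

Derivation:
Check each piece cell at anchor (7, 2):
  offset (0,0) -> (7,2): empty -> OK
  offset (1,0) -> (8,2): occupied ('#') -> FAIL
  offset (2,0) -> (9,2): occupied ('#') -> FAIL
  offset (3,0) -> (10,2): out of bounds -> FAIL
All cells valid: no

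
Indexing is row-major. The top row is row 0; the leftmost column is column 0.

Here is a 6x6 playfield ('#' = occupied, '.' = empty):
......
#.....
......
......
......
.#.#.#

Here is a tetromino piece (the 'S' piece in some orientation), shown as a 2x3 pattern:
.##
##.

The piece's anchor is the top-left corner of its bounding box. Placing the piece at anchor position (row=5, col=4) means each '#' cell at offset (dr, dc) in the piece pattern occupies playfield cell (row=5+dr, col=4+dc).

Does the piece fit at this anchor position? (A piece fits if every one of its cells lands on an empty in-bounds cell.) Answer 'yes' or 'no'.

Check each piece cell at anchor (5, 4):
  offset (0,1) -> (5,5): occupied ('#') -> FAIL
  offset (0,2) -> (5,6): out of bounds -> FAIL
  offset (1,0) -> (6,4): out of bounds -> FAIL
  offset (1,1) -> (6,5): out of bounds -> FAIL
All cells valid: no

Answer: no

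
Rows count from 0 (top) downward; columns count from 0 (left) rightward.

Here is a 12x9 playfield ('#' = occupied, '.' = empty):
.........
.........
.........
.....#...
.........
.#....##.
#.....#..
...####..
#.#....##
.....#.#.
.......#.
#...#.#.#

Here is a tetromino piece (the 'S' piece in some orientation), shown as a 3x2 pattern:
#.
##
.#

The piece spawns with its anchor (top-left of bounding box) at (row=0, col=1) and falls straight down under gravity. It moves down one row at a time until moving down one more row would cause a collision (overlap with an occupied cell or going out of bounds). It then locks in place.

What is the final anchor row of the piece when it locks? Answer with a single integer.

Answer: 3

Derivation:
Spawn at (row=0, col=1). Try each row:
  row 0: fits
  row 1: fits
  row 2: fits
  row 3: fits
  row 4: blocked -> lock at row 3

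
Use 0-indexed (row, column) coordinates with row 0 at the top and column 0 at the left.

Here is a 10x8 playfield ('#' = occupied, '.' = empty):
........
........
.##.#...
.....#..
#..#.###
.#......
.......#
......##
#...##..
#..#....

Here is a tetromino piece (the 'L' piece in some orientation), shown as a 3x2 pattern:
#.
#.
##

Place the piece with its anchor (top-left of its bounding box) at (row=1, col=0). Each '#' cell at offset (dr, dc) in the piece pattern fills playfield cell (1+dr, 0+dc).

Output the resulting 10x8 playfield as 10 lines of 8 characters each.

Answer: ........
#.......
###.#...
##...#..
#..#.###
.#......
.......#
......##
#...##..
#..#....

Derivation:
Fill (1+0,0+0) = (1,0)
Fill (1+1,0+0) = (2,0)
Fill (1+2,0+0) = (3,0)
Fill (1+2,0+1) = (3,1)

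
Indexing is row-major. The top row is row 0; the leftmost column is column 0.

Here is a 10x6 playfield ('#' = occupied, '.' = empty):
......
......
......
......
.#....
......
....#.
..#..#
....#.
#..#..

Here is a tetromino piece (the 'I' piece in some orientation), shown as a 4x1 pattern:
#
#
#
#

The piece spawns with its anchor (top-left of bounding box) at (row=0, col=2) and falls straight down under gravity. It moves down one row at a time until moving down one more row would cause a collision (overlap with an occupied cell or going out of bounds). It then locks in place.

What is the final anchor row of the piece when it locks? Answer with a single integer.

Spawn at (row=0, col=2). Try each row:
  row 0: fits
  row 1: fits
  row 2: fits
  row 3: fits
  row 4: blocked -> lock at row 3

Answer: 3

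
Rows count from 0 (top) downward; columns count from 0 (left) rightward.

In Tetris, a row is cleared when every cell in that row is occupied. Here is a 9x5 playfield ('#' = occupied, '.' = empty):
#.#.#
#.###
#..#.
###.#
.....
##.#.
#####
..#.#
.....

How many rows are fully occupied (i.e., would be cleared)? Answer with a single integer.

Answer: 1

Derivation:
Check each row:
  row 0: 2 empty cells -> not full
  row 1: 1 empty cell -> not full
  row 2: 3 empty cells -> not full
  row 3: 1 empty cell -> not full
  row 4: 5 empty cells -> not full
  row 5: 2 empty cells -> not full
  row 6: 0 empty cells -> FULL (clear)
  row 7: 3 empty cells -> not full
  row 8: 5 empty cells -> not full
Total rows cleared: 1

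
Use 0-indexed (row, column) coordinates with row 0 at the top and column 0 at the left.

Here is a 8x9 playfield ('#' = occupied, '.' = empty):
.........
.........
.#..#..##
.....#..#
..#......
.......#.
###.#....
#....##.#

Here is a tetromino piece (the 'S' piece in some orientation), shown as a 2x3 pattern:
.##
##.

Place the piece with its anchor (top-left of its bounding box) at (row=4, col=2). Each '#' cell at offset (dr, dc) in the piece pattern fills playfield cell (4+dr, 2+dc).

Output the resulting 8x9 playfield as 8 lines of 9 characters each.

Fill (4+0,2+1) = (4,3)
Fill (4+0,2+2) = (4,4)
Fill (4+1,2+0) = (5,2)
Fill (4+1,2+1) = (5,3)

Answer: .........
.........
.#..#..##
.....#..#
..###....
..##...#.
###.#....
#....##.#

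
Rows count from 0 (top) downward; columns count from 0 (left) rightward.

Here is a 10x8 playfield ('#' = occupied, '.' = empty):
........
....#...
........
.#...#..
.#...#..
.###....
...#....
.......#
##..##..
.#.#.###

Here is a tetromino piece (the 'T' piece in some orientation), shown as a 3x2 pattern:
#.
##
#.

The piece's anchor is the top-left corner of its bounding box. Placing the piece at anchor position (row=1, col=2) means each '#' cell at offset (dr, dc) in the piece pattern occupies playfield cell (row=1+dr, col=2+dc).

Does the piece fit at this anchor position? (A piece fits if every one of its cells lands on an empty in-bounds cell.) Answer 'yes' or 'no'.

Check each piece cell at anchor (1, 2):
  offset (0,0) -> (1,2): empty -> OK
  offset (1,0) -> (2,2): empty -> OK
  offset (1,1) -> (2,3): empty -> OK
  offset (2,0) -> (3,2): empty -> OK
All cells valid: yes

Answer: yes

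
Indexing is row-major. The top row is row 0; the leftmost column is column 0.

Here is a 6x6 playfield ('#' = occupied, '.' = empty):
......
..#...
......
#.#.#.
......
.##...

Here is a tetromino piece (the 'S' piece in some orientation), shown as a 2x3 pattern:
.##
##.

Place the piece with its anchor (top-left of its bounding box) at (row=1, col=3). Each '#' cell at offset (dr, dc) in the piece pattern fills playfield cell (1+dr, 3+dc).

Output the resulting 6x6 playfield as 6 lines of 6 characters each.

Answer: ......
..#.##
...##.
#.#.#.
......
.##...

Derivation:
Fill (1+0,3+1) = (1,4)
Fill (1+0,3+2) = (1,5)
Fill (1+1,3+0) = (2,3)
Fill (1+1,3+1) = (2,4)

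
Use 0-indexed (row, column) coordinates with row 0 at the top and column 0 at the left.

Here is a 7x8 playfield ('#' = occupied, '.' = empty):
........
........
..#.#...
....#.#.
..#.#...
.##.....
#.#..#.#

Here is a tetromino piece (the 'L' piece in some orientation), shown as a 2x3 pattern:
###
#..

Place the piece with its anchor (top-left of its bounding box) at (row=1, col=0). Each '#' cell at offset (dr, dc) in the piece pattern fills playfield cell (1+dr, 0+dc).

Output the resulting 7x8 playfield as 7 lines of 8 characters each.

Fill (1+0,0+0) = (1,0)
Fill (1+0,0+1) = (1,1)
Fill (1+0,0+2) = (1,2)
Fill (1+1,0+0) = (2,0)

Answer: ........
###.....
#.#.#...
....#.#.
..#.#...
.##.....
#.#..#.#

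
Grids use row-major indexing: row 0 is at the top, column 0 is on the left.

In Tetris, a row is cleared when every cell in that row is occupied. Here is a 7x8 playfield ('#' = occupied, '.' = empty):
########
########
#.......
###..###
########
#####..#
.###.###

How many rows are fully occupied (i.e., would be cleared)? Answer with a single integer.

Check each row:
  row 0: 0 empty cells -> FULL (clear)
  row 1: 0 empty cells -> FULL (clear)
  row 2: 7 empty cells -> not full
  row 3: 2 empty cells -> not full
  row 4: 0 empty cells -> FULL (clear)
  row 5: 2 empty cells -> not full
  row 6: 2 empty cells -> not full
Total rows cleared: 3

Answer: 3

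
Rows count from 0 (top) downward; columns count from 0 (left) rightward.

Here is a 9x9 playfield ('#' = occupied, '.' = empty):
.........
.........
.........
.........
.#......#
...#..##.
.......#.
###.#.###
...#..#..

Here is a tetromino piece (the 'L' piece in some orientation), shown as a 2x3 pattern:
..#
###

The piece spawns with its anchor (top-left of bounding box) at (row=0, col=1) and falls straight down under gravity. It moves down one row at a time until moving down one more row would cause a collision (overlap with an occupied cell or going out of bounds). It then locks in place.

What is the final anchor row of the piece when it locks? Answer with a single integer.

Spawn at (row=0, col=1). Try each row:
  row 0: fits
  row 1: fits
  row 2: fits
  row 3: blocked -> lock at row 2

Answer: 2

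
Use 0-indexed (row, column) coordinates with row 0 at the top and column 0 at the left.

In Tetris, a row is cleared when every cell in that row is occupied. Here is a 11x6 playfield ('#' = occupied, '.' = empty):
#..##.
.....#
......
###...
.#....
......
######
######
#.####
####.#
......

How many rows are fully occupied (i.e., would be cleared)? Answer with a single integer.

Answer: 2

Derivation:
Check each row:
  row 0: 3 empty cells -> not full
  row 1: 5 empty cells -> not full
  row 2: 6 empty cells -> not full
  row 3: 3 empty cells -> not full
  row 4: 5 empty cells -> not full
  row 5: 6 empty cells -> not full
  row 6: 0 empty cells -> FULL (clear)
  row 7: 0 empty cells -> FULL (clear)
  row 8: 1 empty cell -> not full
  row 9: 1 empty cell -> not full
  row 10: 6 empty cells -> not full
Total rows cleared: 2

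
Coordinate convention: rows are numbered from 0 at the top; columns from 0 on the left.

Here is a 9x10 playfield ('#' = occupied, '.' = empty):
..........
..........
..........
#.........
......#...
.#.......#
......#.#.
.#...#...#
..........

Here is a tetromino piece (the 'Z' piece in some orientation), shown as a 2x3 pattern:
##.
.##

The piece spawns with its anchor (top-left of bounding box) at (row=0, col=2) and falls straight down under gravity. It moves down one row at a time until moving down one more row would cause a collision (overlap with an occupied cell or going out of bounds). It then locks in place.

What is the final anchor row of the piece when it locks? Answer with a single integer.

Answer: 7

Derivation:
Spawn at (row=0, col=2). Try each row:
  row 0: fits
  row 1: fits
  row 2: fits
  row 3: fits
  row 4: fits
  row 5: fits
  row 6: fits
  row 7: fits
  row 8: blocked -> lock at row 7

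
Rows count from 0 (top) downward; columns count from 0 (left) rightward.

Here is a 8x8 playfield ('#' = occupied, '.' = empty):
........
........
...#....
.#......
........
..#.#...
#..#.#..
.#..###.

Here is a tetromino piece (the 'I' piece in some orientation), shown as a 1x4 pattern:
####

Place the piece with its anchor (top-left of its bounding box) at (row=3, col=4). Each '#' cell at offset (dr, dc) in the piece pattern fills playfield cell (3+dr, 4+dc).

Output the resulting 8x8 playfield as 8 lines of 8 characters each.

Fill (3+0,4+0) = (3,4)
Fill (3+0,4+1) = (3,5)
Fill (3+0,4+2) = (3,6)
Fill (3+0,4+3) = (3,7)

Answer: ........
........
...#....
.#..####
........
..#.#...
#..#.#..
.#..###.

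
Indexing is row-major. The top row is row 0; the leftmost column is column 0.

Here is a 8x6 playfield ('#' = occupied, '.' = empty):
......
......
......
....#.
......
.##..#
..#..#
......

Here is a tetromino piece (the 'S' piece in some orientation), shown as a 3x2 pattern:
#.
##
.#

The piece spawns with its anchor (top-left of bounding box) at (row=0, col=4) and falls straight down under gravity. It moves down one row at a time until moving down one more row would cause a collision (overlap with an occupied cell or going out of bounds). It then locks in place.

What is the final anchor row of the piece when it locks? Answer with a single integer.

Answer: 1

Derivation:
Spawn at (row=0, col=4). Try each row:
  row 0: fits
  row 1: fits
  row 2: blocked -> lock at row 1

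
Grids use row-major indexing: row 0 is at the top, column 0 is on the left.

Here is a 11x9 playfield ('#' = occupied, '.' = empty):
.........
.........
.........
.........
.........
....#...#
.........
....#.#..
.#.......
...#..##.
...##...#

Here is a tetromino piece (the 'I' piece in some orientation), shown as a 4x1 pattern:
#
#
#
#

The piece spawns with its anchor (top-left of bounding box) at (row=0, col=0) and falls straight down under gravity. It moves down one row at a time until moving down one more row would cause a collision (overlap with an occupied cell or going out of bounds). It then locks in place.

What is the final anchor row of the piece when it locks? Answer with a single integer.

Answer: 7

Derivation:
Spawn at (row=0, col=0). Try each row:
  row 0: fits
  row 1: fits
  row 2: fits
  row 3: fits
  row 4: fits
  row 5: fits
  row 6: fits
  row 7: fits
  row 8: blocked -> lock at row 7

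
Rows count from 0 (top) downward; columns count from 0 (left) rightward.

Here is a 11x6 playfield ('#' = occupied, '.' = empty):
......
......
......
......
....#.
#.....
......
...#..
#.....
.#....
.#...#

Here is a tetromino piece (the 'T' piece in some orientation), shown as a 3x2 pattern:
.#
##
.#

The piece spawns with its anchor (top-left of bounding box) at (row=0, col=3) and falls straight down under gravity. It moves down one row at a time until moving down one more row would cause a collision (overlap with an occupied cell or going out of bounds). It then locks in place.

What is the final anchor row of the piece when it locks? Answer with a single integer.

Spawn at (row=0, col=3). Try each row:
  row 0: fits
  row 1: fits
  row 2: blocked -> lock at row 1

Answer: 1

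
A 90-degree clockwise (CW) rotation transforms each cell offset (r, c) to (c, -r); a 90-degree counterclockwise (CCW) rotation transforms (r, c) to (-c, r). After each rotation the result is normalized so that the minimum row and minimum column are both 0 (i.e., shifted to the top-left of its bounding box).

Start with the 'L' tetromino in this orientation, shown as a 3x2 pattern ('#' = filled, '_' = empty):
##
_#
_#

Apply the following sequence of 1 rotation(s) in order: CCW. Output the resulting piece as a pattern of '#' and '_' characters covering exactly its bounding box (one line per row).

Start:
##
_#
_#
After rotation 1 (CCW):
###
#__

Answer: ###
#__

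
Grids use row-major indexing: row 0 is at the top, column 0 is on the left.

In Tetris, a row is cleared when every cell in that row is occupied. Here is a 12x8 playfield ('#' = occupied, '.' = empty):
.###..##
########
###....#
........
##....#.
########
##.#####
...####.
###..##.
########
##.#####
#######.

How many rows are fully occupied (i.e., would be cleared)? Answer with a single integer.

Check each row:
  row 0: 3 empty cells -> not full
  row 1: 0 empty cells -> FULL (clear)
  row 2: 4 empty cells -> not full
  row 3: 8 empty cells -> not full
  row 4: 5 empty cells -> not full
  row 5: 0 empty cells -> FULL (clear)
  row 6: 1 empty cell -> not full
  row 7: 4 empty cells -> not full
  row 8: 3 empty cells -> not full
  row 9: 0 empty cells -> FULL (clear)
  row 10: 1 empty cell -> not full
  row 11: 1 empty cell -> not full
Total rows cleared: 3

Answer: 3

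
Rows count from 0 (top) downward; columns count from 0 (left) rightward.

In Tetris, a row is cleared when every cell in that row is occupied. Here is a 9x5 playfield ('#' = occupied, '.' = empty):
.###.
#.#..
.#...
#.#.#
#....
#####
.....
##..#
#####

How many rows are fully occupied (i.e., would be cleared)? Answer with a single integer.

Check each row:
  row 0: 2 empty cells -> not full
  row 1: 3 empty cells -> not full
  row 2: 4 empty cells -> not full
  row 3: 2 empty cells -> not full
  row 4: 4 empty cells -> not full
  row 5: 0 empty cells -> FULL (clear)
  row 6: 5 empty cells -> not full
  row 7: 2 empty cells -> not full
  row 8: 0 empty cells -> FULL (clear)
Total rows cleared: 2

Answer: 2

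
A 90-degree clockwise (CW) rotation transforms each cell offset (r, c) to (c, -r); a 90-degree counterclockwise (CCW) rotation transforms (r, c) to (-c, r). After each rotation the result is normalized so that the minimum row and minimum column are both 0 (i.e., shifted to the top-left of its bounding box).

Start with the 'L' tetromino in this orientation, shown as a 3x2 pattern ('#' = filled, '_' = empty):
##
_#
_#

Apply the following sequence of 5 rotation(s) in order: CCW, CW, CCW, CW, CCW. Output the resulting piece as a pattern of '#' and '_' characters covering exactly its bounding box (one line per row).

Answer: ###
#__

Derivation:
Start:
##
_#
_#
After rotation 1 (CCW):
###
#__
After rotation 2 (CW):
##
_#
_#
After rotation 3 (CCW):
###
#__
After rotation 4 (CW):
##
_#
_#
After rotation 5 (CCW):
###
#__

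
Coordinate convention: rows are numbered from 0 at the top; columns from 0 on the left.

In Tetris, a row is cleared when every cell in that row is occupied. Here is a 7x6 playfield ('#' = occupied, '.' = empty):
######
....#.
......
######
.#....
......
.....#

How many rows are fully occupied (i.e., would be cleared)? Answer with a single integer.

Answer: 2

Derivation:
Check each row:
  row 0: 0 empty cells -> FULL (clear)
  row 1: 5 empty cells -> not full
  row 2: 6 empty cells -> not full
  row 3: 0 empty cells -> FULL (clear)
  row 4: 5 empty cells -> not full
  row 5: 6 empty cells -> not full
  row 6: 5 empty cells -> not full
Total rows cleared: 2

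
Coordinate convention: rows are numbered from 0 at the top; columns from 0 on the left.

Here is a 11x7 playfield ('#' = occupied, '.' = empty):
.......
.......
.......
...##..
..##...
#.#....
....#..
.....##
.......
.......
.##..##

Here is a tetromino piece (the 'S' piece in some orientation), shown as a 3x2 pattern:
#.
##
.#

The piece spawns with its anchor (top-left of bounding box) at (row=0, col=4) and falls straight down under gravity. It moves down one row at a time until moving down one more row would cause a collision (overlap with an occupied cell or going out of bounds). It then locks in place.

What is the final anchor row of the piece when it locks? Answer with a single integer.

Spawn at (row=0, col=4). Try each row:
  row 0: fits
  row 1: fits
  row 2: blocked -> lock at row 1

Answer: 1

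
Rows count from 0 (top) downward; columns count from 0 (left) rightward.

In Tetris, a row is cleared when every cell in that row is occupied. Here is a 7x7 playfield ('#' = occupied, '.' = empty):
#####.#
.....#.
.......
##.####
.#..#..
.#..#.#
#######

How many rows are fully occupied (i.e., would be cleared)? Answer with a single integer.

Answer: 1

Derivation:
Check each row:
  row 0: 1 empty cell -> not full
  row 1: 6 empty cells -> not full
  row 2: 7 empty cells -> not full
  row 3: 1 empty cell -> not full
  row 4: 5 empty cells -> not full
  row 5: 4 empty cells -> not full
  row 6: 0 empty cells -> FULL (clear)
Total rows cleared: 1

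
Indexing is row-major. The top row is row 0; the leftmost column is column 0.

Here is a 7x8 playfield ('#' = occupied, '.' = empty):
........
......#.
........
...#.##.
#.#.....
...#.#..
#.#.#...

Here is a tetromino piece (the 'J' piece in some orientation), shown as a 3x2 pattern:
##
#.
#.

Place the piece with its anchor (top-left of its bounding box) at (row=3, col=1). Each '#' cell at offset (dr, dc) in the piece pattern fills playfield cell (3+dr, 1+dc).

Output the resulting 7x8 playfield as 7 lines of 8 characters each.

Fill (3+0,1+0) = (3,1)
Fill (3+0,1+1) = (3,2)
Fill (3+1,1+0) = (4,1)
Fill (3+2,1+0) = (5,1)

Answer: ........
......#.
........
.###.##.
###.....
.#.#.#..
#.#.#...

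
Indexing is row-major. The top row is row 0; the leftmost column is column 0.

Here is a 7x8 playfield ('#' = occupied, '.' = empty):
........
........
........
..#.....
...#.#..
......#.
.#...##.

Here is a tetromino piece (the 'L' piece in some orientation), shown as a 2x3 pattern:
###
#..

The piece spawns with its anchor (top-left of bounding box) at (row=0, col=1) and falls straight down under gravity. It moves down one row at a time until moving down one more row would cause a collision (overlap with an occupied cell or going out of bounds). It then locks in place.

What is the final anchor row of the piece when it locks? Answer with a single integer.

Answer: 2

Derivation:
Spawn at (row=0, col=1). Try each row:
  row 0: fits
  row 1: fits
  row 2: fits
  row 3: blocked -> lock at row 2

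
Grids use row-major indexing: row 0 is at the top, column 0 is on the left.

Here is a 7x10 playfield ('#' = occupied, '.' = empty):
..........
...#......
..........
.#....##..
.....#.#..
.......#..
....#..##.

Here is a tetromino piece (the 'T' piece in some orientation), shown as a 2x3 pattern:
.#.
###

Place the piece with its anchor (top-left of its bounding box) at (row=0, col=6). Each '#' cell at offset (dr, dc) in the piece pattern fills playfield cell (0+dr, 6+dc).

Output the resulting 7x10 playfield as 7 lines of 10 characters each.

Fill (0+0,6+1) = (0,7)
Fill (0+1,6+0) = (1,6)
Fill (0+1,6+1) = (1,7)
Fill (0+1,6+2) = (1,8)

Answer: .......#..
...#..###.
..........
.#....##..
.....#.#..
.......#..
....#..##.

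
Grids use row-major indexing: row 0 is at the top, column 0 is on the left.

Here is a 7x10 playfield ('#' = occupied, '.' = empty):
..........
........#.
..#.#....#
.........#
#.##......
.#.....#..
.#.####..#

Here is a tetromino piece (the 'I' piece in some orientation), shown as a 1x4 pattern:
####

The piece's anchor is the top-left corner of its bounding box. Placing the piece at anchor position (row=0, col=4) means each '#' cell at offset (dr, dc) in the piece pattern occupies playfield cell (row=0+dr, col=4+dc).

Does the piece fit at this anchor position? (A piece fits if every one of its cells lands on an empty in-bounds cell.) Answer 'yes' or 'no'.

Answer: yes

Derivation:
Check each piece cell at anchor (0, 4):
  offset (0,0) -> (0,4): empty -> OK
  offset (0,1) -> (0,5): empty -> OK
  offset (0,2) -> (0,6): empty -> OK
  offset (0,3) -> (0,7): empty -> OK
All cells valid: yes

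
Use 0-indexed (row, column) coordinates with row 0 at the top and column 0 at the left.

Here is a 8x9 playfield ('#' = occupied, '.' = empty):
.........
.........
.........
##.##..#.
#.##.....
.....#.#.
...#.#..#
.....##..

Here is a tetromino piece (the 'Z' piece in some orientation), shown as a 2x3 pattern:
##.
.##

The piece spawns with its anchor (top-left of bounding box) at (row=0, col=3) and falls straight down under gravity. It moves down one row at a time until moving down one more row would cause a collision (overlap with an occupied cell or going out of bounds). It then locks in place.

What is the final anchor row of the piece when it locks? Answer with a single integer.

Answer: 1

Derivation:
Spawn at (row=0, col=3). Try each row:
  row 0: fits
  row 1: fits
  row 2: blocked -> lock at row 1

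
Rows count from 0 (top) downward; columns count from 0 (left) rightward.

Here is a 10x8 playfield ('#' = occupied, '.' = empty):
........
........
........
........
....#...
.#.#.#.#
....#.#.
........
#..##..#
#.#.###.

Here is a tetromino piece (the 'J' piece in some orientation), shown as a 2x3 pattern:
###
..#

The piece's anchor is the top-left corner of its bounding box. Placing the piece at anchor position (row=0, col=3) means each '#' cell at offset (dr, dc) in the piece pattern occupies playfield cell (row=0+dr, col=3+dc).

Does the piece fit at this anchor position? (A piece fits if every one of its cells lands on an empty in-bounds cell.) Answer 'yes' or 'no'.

Check each piece cell at anchor (0, 3):
  offset (0,0) -> (0,3): empty -> OK
  offset (0,1) -> (0,4): empty -> OK
  offset (0,2) -> (0,5): empty -> OK
  offset (1,2) -> (1,5): empty -> OK
All cells valid: yes

Answer: yes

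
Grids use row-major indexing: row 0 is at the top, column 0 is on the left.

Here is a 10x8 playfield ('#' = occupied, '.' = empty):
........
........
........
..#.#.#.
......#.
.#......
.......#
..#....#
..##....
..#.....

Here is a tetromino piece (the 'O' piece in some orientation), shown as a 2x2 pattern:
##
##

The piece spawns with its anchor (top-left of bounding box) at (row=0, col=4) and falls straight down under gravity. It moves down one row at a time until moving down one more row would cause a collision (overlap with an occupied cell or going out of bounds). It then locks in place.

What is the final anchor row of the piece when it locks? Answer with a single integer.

Answer: 1

Derivation:
Spawn at (row=0, col=4). Try each row:
  row 0: fits
  row 1: fits
  row 2: blocked -> lock at row 1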